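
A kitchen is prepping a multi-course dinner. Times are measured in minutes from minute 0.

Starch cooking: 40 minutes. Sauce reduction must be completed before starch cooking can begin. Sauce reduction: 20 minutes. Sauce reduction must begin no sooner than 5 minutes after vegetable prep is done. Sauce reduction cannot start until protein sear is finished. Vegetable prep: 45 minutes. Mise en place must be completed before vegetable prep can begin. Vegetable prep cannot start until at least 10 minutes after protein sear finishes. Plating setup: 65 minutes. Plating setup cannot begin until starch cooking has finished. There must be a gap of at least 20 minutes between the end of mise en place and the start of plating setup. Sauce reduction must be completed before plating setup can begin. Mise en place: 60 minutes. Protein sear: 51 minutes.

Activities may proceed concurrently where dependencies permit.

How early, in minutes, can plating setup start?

171

Nothing blocks protein sear, so it runs from minute 0 to minute 51.
Nothing blocks mise en place, so it runs from minute 0 to minute 60.
Vegetable prep cannot start until mise en place (finishes minute 60); protein sear (finishes minute 51, plus 10-minute gap → minute 61). The controlling bound is minute 61, so vegetable prep finishes at 61 + 45 = minute 106.
Sauce reduction cannot start until vegetable prep (finishes minute 106, plus 5-minute gap → minute 111); protein sear (finishes minute 51). The controlling bound is minute 111, so sauce reduction finishes at 111 + 20 = minute 131.
After sauce reduction (finishes minute 131), starch cooking can start at minute 131 and finishes at minute 171.
Plating setup waits on starch cooking (finishes minute 171); mise en place (finishes minute 60, plus 20-minute gap → minute 80); sauce reduction (finishes minute 131). The latest of these is minute 171, which is the earliest plating setup can start.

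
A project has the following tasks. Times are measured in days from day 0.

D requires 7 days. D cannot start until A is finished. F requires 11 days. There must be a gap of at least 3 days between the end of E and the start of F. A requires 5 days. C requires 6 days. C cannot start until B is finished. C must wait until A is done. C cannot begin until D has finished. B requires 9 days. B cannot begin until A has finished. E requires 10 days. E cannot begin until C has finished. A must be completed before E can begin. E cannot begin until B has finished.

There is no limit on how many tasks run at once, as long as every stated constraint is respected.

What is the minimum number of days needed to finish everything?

44

A has no prerequisites, so it starts at day 0 and finishes at day 5.
After A (finishes day 5), D can start at day 5 and finishes at day 12.
B cannot begin until A (finishes day 5). It runs from day 5 to 5 + 9 = day 14.
C needs all of B (finishes day 14); A (finishes day 5); D (finishes day 12). That puts its earliest start at day 14; it finishes at 14 + 6 = day 20.
E has to wait for C (finishes day 20); A (finishes day 5); B (finishes day 14). The latest of these is day 20, so E runs day 20 to 20 + 10 = day 30.
F waits on E (finishes day 30, plus 3-day gap → day 33), so it starts at day 33 and finishes at 33 + 11 = day 44.
All tasks are finished once the last one completes. Finish times: A at 5, B at 14, C at 20, D at 12, E at 30, F at 44. The latest is day 44.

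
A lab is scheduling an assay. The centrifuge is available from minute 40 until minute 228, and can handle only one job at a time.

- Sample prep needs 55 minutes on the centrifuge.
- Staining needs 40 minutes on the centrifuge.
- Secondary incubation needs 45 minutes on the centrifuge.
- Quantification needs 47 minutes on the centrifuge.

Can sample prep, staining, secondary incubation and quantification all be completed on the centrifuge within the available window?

The centrifuge window is 228 − 40 = 188 minutes.
Running back to back, the jobs need 55 + 40 + 45 + 47 = 187 minutes on the centrifuge.
Since 187 ≤ 188, they fit within the window.

Yes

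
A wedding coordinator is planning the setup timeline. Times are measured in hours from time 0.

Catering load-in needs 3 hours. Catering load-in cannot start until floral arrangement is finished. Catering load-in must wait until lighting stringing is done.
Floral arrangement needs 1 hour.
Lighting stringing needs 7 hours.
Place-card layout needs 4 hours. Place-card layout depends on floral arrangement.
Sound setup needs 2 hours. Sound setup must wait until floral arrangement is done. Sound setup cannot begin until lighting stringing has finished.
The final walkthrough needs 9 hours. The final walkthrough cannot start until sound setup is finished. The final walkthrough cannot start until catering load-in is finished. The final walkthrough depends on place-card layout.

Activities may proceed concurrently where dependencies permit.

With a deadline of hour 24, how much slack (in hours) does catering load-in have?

5

Lighting stringing can start immediately at hour 0; it finishes at hour 7.
Floral arrangement has no prerequisites, so it starts at hour 0 and finishes at hour 1.
Catering load-in cannot start until floral arrangement (finishes hour 1); lighting stringing (finishes hour 7). The controlling bound is hour 7, so catering load-in finishes at 7 + 3 = hour 10.

Working backward from the deadline:
Nothing follows the final walkthrough; the deadline of hour 24 is its only limit. It must start by 24 − 9 = hour 15.
Catering load-in must finish before the final walkthrough (must start by hour 15). With a 3-hour duration, catering load-in must start by 15 − 3 = hour 12.
So catering load-in can start as early as hour 7 and as late as hour 12, giving 12 − 7 = 5 hours of slack.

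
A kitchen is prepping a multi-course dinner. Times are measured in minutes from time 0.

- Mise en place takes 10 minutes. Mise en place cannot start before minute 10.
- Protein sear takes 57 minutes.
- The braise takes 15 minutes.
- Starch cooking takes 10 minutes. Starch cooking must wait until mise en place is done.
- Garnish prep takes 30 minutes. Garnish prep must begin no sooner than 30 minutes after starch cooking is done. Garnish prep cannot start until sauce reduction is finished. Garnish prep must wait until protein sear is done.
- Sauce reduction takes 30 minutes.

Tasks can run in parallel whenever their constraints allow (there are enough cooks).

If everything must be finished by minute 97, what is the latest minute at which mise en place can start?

17

Garnish prep has no dependents, so it just needs to finish by minute 97. Starting by 97 − 30 = minute 67 achieves that.
Starch cooking has to be done before garnish prep (must start by minute 67, minus 30-minute gap → minute 37). That means finishing by minute 37, i.e. starting by 37 − 10 = minute 27.
Mise en place must finish before starch cooking (must start by minute 27). With a 10-minute duration, mise en place must start by 27 − 10 = minute 17.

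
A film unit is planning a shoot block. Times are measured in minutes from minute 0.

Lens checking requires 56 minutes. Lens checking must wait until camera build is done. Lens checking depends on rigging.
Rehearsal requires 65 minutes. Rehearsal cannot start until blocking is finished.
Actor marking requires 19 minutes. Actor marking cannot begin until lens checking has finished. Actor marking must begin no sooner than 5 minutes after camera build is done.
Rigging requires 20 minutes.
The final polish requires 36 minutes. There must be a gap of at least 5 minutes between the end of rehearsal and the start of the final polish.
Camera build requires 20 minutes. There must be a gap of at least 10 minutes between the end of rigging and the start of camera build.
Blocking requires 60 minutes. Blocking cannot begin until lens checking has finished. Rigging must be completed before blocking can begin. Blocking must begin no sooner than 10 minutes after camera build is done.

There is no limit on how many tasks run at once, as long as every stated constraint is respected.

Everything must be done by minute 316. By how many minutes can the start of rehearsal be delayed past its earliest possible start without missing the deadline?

Nothing blocks rigging, so it runs from minute 0 to minute 20.
Camera build cannot begin until rigging (finishes minute 20, plus 10-minute gap → minute 30). It runs from minute 30 to 30 + 20 = minute 50.
Lens checking cannot start until camera build (finishes minute 50); rigging (finishes minute 20). The controlling bound is minute 50, so lens checking finishes at 50 + 56 = minute 106.
Blocking has to wait for lens checking (finishes minute 106); rigging (finishes minute 20); camera build (finishes minute 50, plus 10-minute gap → minute 60). The latest of these is minute 106, so blocking runs minute 106 to 106 + 60 = minute 166.
Rehearsal waits on blocking (finishes minute 166), so it starts at minute 166 and finishes at 166 + 65 = minute 231.

Working backward from the deadline:
To finish by minute 316, the final polish (duration 36) must start no later than minute 280.
Rehearsal has to be done before the final polish (must start by minute 280, minus 5-minute gap → minute 275). That means finishing by minute 275, i.e. starting by 275 − 65 = minute 210.
So rehearsal can start as early as minute 166 and as late as minute 210, giving 210 − 166 = 44 minutes of slack.

44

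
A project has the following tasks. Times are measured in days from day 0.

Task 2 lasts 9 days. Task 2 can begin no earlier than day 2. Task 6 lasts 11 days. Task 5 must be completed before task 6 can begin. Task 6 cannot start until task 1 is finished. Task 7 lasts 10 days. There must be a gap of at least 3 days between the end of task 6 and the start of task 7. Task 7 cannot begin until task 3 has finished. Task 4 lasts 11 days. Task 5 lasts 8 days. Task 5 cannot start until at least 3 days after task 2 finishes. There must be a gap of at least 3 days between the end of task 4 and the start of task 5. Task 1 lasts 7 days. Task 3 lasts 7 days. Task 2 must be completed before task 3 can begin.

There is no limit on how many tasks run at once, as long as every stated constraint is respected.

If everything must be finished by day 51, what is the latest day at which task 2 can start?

7

Task 7 has no dependents, so it just needs to finish by day 51. Starting by 51 − 10 = day 41 achieves that.
Task 6 has to be done before task 7 (must start by day 41, minus 3-day gap → day 38). That means finishing by day 38, i.e. starting by 38 − 11 = day 27.
Task 3 feeds into task 7 (must start by day 41); so task 3 must finish by day 41 and therefore start by day 34.
Task 5 feeds into task 6 (must start by day 27); so task 5 must finish by day 27 and therefore start by day 19.
For task 2: task 3 (must start by day 34); task 5 (must start by day 19, minus 3-day gap → day 16). The most restrictive is day 16; with a 9-day duration, task 2 must start by day 7.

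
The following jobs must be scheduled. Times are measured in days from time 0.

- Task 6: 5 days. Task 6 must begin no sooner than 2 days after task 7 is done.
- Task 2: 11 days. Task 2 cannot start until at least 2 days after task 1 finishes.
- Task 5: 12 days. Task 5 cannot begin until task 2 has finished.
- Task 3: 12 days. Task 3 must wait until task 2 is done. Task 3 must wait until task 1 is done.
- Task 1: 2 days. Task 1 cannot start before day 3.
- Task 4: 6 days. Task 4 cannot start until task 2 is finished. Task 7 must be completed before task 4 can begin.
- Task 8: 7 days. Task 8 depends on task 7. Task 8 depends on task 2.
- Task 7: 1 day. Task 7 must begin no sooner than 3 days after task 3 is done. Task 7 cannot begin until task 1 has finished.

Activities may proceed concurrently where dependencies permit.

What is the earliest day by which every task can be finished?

41

Task 1 cannot begin until its own release at day 3. It runs from day 3 to 3 + 2 = day 5.
Task 2 cannot begin until task 1 (finishes day 5, plus 2-day gap → day 7). It runs from day 7 to 7 + 11 = day 18.
After task 2 (finishes day 18), task 5 can start at day 18 and finishes at day 30.
Task 3 needs all of task 2 (finishes day 18); task 1 (finishes day 5). That puts its earliest start at day 18; it finishes at 18 + 12 = day 30.
Task 7 cannot start until task 3 (finishes day 30, plus 3-day gap → day 33); task 1 (finishes day 5). The controlling bound is day 33, so task 7 finishes at 33 + 1 = day 34.
Task 8 has to wait for task 7 (finishes day 34); task 2 (finishes day 18). The latest of these is day 34, so task 8 runs day 34 to 34 + 7 = day 41.
Task 6 cannot begin until task 7 (finishes day 34, plus 2-day gap → day 36). It runs from day 36 to 36 + 5 = day 41.
Task 4 has to wait for task 2 (finishes day 18); task 7 (finishes day 34). The latest of these is day 34, so task 4 runs day 34 to 34 + 6 = day 40.
All tasks are finished once the last one completes. Finish times: Task 1 at 5, Task 2 at 18, Task 3 at 30, Task 4 at 40, Task 5 at 30, Task 6 at 41, Task 7 at 34, Task 8 at 41. The latest is day 41.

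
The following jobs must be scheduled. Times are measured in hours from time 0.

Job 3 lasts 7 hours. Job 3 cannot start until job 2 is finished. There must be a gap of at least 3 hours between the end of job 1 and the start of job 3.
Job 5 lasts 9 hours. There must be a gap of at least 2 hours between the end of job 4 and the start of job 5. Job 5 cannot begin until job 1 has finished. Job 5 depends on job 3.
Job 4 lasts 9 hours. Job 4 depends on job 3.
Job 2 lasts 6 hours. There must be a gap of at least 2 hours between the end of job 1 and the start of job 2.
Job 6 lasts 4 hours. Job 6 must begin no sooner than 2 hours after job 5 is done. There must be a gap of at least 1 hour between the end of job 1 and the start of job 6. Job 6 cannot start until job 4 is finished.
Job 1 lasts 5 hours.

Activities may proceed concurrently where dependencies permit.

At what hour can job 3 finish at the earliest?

20

Nothing blocks job 1, so it runs from hour 0 to hour 5.
Job 2 cannot begin until job 1 (finishes hour 5, plus 2-hour gap → hour 7). It runs from hour 7 to 7 + 6 = hour 13.
Job 3 cannot start until job 2 (finishes hour 13); job 1 (finishes hour 5, plus 3-hour gap → hour 8). The controlling bound is hour 13, so job 3 finishes at 13 + 7 = hour 20.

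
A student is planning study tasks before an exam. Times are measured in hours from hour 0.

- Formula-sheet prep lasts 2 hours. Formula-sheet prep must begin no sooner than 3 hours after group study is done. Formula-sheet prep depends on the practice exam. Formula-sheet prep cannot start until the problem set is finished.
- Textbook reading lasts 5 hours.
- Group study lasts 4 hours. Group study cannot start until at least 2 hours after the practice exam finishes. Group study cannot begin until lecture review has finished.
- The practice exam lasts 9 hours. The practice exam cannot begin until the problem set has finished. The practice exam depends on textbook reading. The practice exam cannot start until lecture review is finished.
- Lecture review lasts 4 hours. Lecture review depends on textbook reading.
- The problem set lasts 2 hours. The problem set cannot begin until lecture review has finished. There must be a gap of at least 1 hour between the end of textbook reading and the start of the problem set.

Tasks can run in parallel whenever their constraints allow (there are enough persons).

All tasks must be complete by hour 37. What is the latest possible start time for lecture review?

Formula-sheet prep must finish by hour 37; it takes 2 hours, so it must start by 37 − 2 = hour 35.
Group study must finish before formula-sheet prep (must start by hour 35, minus 3-hour gap → hour 32). With a 4-hour duration, group study must start by 32 − 4 = hour 28.
The practice exam feeds group study (must start by hour 28, minus 2-hour gap → hour 26); formula-sheet prep (must start by hour 35). Taking the minimum, the practice exam must finish by hour 26 and start by 26 − 9 = hour 17.
For the problem set: the practice exam (must start by hour 17); formula-sheet prep (must start by hour 35). The most restrictive is hour 17; with a 2-hour duration, the problem set must start by hour 15.
Lecture review has several dependents: the problem set (must start by hour 15); the practice exam (must start by hour 17); group study (must start by hour 28). The earliest of those limits is hour 15, so lecture review must start by 15 − 4 = hour 11.

11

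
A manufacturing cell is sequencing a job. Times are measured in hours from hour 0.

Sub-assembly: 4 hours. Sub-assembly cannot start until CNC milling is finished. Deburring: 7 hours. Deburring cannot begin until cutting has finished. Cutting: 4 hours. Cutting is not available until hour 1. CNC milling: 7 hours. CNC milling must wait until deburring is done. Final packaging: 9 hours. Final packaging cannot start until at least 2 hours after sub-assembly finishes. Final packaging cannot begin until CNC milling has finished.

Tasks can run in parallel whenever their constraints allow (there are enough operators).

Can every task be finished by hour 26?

No

Cutting waits on its own release at hour 1, so it starts at hour 1 and finishes at 1 + 4 = hour 5.
After cutting (finishes hour 5), deburring can start at hour 5 and finishes at hour 12.
After deburring (finishes hour 12), CNC milling can start at hour 12 and finishes at hour 19.
Sub-assembly cannot begin until CNC milling (finishes hour 19). It runs from hour 19 to 19 + 4 = hour 23.
Final packaging has to wait for sub-assembly (finishes hour 23, plus 2-hour gap → hour 25); CNC milling (finishes hour 19). The latest of these is hour 25, so final packaging runs hour 25 to 25 + 9 = hour 34.
The earliest everything can be done is hour 34, which is after the deadline of 26, so it is not possible.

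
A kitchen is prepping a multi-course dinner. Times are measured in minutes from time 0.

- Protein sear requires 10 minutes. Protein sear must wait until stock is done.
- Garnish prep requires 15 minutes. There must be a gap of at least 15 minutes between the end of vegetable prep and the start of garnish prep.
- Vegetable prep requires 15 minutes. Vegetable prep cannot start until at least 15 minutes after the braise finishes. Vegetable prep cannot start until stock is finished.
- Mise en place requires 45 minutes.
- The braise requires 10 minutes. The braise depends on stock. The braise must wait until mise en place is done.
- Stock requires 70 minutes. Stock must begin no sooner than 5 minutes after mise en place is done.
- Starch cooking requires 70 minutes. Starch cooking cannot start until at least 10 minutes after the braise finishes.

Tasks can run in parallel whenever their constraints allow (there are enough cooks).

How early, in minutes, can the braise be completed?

130

Nothing blocks mise en place, so it runs from minute 0 to minute 45.
Stock cannot begin until mise en place (finishes minute 45, plus 5-minute gap → minute 50). It runs from minute 50 to 50 + 70 = minute 120.
The braise cannot start until stock (finishes minute 120); mise en place (finishes minute 45). The controlling bound is minute 120, so the braise finishes at 120 + 10 = minute 130.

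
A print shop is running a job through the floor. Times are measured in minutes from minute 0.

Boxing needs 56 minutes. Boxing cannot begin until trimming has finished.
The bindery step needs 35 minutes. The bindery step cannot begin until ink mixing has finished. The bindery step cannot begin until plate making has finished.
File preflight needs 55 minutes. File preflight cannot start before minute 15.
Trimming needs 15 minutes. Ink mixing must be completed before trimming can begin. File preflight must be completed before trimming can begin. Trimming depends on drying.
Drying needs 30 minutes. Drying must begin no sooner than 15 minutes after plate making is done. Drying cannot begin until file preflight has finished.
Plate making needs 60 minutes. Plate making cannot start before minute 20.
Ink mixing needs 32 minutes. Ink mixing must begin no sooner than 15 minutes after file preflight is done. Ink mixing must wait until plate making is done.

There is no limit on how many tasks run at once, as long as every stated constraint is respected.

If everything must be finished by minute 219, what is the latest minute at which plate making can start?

43

To finish by minute 219, boxing (duration 56) must start no later than minute 163.
Since boxing (must start by minute 163) depends on it, trimming must finish by minute 163. Backing off its 15-minute duration gives a latest start of minute 148.
The bindery step must finish by minute 219; it takes 35 minutes, so it must start by 219 − 35 = minute 184.
Ink mixing has several dependents: trimming (must start by minute 148); the bindery step (must start by minute 184). The earliest of those limits is minute 148, so ink mixing must start by 148 − 32 = minute 116.
Drying must finish before trimming (must start by minute 148). With a 30-minute duration, drying must start by 148 − 30 = minute 118.
Plate making has several dependents: ink mixing (must start by minute 116); drying (must start by minute 118, minus 15-minute gap → minute 103); the bindery step (must start by minute 184). The earliest of those limits is minute 103, so plate making must start by 103 − 60 = minute 43.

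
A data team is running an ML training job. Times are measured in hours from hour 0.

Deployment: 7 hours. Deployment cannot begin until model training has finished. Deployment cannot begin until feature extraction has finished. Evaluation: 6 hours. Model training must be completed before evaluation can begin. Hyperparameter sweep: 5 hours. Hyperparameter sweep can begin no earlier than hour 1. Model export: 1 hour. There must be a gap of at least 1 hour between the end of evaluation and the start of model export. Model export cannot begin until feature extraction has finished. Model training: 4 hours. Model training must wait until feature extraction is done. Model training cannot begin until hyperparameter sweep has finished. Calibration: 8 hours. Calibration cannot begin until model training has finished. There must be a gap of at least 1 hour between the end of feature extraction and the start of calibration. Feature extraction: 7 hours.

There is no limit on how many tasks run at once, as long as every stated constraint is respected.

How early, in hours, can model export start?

Hyperparameter sweep cannot begin until its own release at hour 1. It runs from hour 1 to 1 + 5 = hour 6.
Feature extraction has no prerequisites, so it starts at hour 0 and finishes at hour 7.
Model training needs all of feature extraction (finishes hour 7); hyperparameter sweep (finishes hour 6). That puts its earliest start at hour 7; it finishes at 7 + 4 = hour 11.
Evaluation waits on model training (finishes hour 11), so it starts at hour 11 and finishes at 11 + 6 = hour 17.
Model export waits on evaluation (finishes hour 17, plus 1-hour gap → hour 18); feature extraction (finishes hour 7). The latest of these is hour 18, which is the earliest model export can start.

18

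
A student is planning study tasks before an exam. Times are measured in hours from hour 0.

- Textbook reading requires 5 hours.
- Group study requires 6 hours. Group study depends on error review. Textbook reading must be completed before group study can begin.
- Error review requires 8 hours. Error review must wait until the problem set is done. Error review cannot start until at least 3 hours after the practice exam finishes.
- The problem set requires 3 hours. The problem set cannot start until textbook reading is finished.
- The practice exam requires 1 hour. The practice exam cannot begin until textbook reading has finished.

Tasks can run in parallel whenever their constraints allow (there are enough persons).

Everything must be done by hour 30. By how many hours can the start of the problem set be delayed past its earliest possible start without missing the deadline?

Textbook reading has no prerequisites, so it starts at hour 0 and finishes at hour 5.
After textbook reading (finishes hour 5), the problem set can start at hour 5 and finishes at hour 8.

Working backward from the deadline:
Nothing follows group study; the deadline of hour 30 is its only limit. It must start by 30 − 6 = hour 24.
Error review must finish before group study (must start by hour 24). With an 8-hour duration, error review must start by 24 − 8 = hour 16.
The problem set has to be done before error review (must start by hour 16). That means finishing by hour 16, i.e. starting by 16 − 3 = hour 13.
So the problem set can start as early as hour 5 and as late as hour 13, giving 13 − 5 = 8 hours of slack.

8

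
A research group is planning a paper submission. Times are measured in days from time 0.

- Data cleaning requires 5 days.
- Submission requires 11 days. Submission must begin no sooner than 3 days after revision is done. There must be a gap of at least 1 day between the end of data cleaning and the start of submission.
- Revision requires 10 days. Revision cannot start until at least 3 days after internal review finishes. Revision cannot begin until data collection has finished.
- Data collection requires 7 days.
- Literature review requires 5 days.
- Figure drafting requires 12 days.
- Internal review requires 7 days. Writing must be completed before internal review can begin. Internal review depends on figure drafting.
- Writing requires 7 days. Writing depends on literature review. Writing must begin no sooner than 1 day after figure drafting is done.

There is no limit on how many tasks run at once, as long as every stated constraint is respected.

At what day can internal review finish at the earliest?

27

Figure drafting has no prerequisites, so it starts at day 0 and finishes at day 12.
Nothing blocks literature review, so it runs from day 0 to day 5.
Writing cannot start until literature review (finishes day 5); figure drafting (finishes day 12, plus 1-day gap → day 13). The controlling bound is day 13, so writing finishes at 13 + 7 = day 20.
For internal review: writing (finishes day 20); figure drafting (finishes day 12). Taking the maximum gives a start of day 20, and it finishes at 20 + 7 = day 27.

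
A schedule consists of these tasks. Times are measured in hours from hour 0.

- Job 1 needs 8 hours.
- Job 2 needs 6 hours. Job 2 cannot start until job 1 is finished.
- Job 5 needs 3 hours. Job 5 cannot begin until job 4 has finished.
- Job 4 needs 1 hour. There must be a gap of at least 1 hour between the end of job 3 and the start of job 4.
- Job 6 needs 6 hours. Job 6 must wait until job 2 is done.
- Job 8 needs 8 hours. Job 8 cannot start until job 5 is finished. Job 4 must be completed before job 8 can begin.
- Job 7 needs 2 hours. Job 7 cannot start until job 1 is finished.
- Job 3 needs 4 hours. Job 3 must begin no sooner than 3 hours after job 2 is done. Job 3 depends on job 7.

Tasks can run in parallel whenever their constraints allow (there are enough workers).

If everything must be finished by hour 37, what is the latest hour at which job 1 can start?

3

Job 8 has no dependents, so it just needs to finish by hour 37. Starting by 37 − 8 = hour 29 achieves that.
Job 5 has to be done before job 8 (must start by hour 29). That means finishing by hour 29, i.e. starting by 29 − 3 = hour 26.
Job 4 must finish in time for job 5 (must start by hour 26); job 8 (must start by hour 29). The tightest is hour 26, so job 4 must start by 26 − 1 = hour 25.
Since job 4 (must start by hour 25, minus 1-hour gap → hour 24) depends on it, job 3 must finish by hour 24. Backing off its 4-hour duration gives a latest start of hour 20.
To finish by hour 37, job 6 (duration 6) must start no later than hour 31.
Job 2 must finish in time for job 3 (must start by hour 20, minus 3-hour gap → hour 17); job 6 (must start by hour 31). The tightest is hour 17, so job 2 must start by 17 − 6 = hour 11.
Job 7 must finish before job 3 (must start by hour 20). With a 2-hour duration, job 7 must start by 20 − 2 = hour 18.
For job 1: job 2 (must start by hour 11); job 7 (must start by hour 18). The most restrictive is hour 11; with an 8-hour duration, job 1 must start by hour 3.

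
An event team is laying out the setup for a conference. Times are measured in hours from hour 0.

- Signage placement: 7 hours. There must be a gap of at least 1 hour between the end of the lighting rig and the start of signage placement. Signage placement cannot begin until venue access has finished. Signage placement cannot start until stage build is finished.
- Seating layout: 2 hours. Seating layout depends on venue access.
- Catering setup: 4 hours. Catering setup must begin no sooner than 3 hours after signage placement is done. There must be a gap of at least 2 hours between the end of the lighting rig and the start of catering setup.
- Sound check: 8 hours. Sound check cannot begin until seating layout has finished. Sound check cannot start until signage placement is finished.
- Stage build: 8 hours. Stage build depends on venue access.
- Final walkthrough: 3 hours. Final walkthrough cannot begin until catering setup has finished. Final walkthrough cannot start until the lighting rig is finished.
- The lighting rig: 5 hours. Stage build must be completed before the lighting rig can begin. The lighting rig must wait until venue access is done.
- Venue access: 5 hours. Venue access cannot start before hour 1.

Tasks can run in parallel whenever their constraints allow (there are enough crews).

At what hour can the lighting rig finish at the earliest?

19

Venue access waits on its own release at hour 1, so it starts at hour 1 and finishes at 1 + 5 = hour 6.
After venue access (finishes hour 6), stage build can start at hour 6 and finishes at hour 14.
The lighting rig has to wait for stage build (finishes hour 14); venue access (finishes hour 6). The latest of these is hour 14, so the lighting rig runs hour 14 to 14 + 5 = hour 19.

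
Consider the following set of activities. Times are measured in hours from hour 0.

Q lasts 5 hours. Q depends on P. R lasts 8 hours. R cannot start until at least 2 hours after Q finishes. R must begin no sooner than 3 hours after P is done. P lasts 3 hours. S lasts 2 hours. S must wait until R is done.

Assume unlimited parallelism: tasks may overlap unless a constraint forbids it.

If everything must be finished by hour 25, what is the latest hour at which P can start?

S has no dependents, so it just needs to finish by hour 25. Starting by 25 − 2 = hour 23 achieves that.
R feeds into S (must start by hour 23); so R must finish by hour 23 and therefore start by hour 15.
Q has to be done before R (must start by hour 15, minus 2-hour gap → hour 13). That means finishing by hour 13, i.e. starting by 13 − 5 = hour 8.
P feeds Q (must start by hour 8); R (must start by hour 15, minus 3-hour gap → hour 12). Taking the minimum, P must finish by hour 8 and start by 8 − 3 = hour 5.

5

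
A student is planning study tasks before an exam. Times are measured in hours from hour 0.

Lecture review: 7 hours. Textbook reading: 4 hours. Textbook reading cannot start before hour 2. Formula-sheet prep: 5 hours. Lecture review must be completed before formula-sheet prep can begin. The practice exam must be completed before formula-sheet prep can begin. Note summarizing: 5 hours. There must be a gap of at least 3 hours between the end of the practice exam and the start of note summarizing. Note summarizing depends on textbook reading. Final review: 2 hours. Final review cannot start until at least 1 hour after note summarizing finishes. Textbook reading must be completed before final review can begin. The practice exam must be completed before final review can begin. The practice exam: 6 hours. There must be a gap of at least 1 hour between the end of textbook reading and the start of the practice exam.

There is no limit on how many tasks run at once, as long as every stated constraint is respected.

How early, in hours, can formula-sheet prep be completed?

18

Nothing blocks lecture review, so it runs from hour 0 to hour 7.
Textbook reading cannot begin until its own release at hour 2. It runs from hour 2 to 2 + 4 = hour 6.
The practice exam cannot begin until textbook reading (finishes hour 6, plus 1-hour gap → hour 7). It runs from hour 7 to 7 + 6 = hour 13.
For formula-sheet prep: lecture review (finishes hour 7); the practice exam (finishes hour 13). Taking the maximum gives a start of hour 13, and it finishes at 13 + 5 = hour 18.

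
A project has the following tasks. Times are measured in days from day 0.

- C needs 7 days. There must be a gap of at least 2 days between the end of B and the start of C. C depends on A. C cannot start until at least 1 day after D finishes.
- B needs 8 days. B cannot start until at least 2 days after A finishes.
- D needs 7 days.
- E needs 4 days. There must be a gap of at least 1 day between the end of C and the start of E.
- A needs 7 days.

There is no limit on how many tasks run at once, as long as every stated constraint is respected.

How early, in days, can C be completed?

D has no prerequisites, so it starts at day 0 and finishes at day 7.
A can start immediately at day 0; it finishes at day 7.
B cannot begin until A (finishes day 7, plus 2-day gap → day 9). It runs from day 9 to 9 + 8 = day 17.
C needs all of B (finishes day 17, plus 2-day gap → day 19); A (finishes day 7); D (finishes day 7, plus 1-day gap → day 8). That puts its earliest start at day 19; it finishes at 19 + 7 = day 26.

26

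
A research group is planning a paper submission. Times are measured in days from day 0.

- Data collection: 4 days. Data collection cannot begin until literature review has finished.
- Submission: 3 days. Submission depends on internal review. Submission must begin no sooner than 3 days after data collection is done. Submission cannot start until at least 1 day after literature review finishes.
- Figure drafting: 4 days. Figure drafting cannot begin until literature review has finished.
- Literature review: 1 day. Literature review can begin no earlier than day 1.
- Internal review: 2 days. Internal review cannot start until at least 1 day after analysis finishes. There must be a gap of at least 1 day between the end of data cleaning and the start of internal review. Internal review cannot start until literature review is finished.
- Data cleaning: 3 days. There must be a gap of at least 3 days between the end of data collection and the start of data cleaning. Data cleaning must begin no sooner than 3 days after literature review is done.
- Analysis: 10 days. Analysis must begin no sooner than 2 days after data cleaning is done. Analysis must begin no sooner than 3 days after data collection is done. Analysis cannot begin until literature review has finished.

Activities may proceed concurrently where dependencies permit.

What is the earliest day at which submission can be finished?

30

Literature review waits on its own release at day 1, so it starts at day 1 and finishes at 1 + 1 = day 2.
Data collection cannot begin until literature review (finishes day 2). It runs from day 2 to 2 + 4 = day 6.
Data cleaning cannot start until data collection (finishes day 6, plus 3-day gap → day 9); literature review (finishes day 2, plus 3-day gap → day 5). The controlling bound is day 9, so data cleaning finishes at 9 + 3 = day 12.
For analysis: data cleaning (finishes day 12, plus 2-day gap → day 14); data collection (finishes day 6, plus 3-day gap → day 9); literature review (finishes day 2). Taking the maximum gives a start of day 14, and it finishes at 14 + 10 = day 24.
Internal review has to wait for analysis (finishes day 24, plus 1-day gap → day 25); data cleaning (finishes day 12, plus 1-day gap → day 13); literature review (finishes day 2). The latest of these is day 25, so internal review runs day 25 to 25 + 2 = day 27.
Submission needs all of internal review (finishes day 27); data collection (finishes day 6, plus 3-day gap → day 9); literature review (finishes day 2, plus 1-day gap → day 3). That puts its earliest start at day 27; it finishes at 27 + 3 = day 30.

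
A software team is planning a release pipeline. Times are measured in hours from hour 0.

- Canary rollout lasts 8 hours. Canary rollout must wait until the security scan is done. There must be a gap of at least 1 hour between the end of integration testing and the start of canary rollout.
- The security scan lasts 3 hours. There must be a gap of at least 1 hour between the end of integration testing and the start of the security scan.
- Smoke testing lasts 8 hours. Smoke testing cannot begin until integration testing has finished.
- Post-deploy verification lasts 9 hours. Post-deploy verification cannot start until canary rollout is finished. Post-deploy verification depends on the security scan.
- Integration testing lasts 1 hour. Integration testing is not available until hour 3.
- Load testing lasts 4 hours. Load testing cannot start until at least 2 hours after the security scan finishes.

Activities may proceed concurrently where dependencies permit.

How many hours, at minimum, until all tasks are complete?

After its own release at hour 3, integration testing can start at hour 3 and finishes at hour 4.
Smoke testing cannot begin until integration testing (finishes hour 4). It runs from hour 4 to 4 + 8 = hour 12.
The security scan cannot begin until integration testing (finishes hour 4, plus 1-hour gap → hour 5). It runs from hour 5 to 5 + 3 = hour 8.
After the security scan (finishes hour 8, plus 2-hour gap → hour 10), load testing can start at hour 10 and finishes at hour 14.
Canary rollout needs all of the security scan (finishes hour 8); integration testing (finishes hour 4, plus 1-hour gap → hour 5). That puts its earliest start at hour 8; it finishes at 8 + 8 = hour 16.
Post-deploy verification has to wait for canary rollout (finishes hour 16); the security scan (finishes hour 8). The latest of these is hour 16, so post-deploy verification runs hour 16 to 16 + 9 = hour 25.
All tasks are finished once the last one completes. Finish times: Integration testing at 4, The security scan at 8, Smoke testing at 12, Canary rollout at 16, Load testing at 14, Post-deploy verification at 25. The latest is hour 25.

25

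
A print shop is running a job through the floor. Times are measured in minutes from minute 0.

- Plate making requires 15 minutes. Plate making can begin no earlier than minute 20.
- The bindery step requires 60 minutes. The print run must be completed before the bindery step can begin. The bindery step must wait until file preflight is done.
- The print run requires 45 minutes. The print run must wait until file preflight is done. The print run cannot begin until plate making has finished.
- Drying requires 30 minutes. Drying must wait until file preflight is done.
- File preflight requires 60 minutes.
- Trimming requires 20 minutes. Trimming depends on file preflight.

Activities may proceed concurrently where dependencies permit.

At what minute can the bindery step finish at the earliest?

Plate making waits on its own release at minute 20, so it starts at minute 20 and finishes at 20 + 15 = minute 35.
File preflight has no prerequisites, so it starts at minute 0 and finishes at minute 60.
The print run has to wait for file preflight (finishes minute 60); plate making (finishes minute 35). The latest of these is minute 60, so the print run runs minute 60 to 60 + 45 = minute 105.
The bindery step has to wait for the print run (finishes minute 105); file preflight (finishes minute 60). The latest of these is minute 105, so the bindery step runs minute 105 to 105 + 60 = minute 165.

165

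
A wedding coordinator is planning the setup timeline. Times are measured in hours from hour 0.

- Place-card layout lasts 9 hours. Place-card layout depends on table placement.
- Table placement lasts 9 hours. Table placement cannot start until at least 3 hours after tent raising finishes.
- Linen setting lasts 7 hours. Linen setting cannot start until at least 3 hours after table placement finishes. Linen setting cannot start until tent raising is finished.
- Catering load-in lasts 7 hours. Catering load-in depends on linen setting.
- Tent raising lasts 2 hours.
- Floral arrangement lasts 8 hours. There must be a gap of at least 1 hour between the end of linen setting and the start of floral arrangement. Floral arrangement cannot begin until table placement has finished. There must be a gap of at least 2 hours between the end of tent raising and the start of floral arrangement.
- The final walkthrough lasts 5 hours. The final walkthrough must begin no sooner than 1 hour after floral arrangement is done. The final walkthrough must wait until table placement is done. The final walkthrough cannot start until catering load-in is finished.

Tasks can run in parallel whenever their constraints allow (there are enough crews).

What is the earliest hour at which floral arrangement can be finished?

Tent raising can start immediately at hour 0; it finishes at hour 2.
Table placement cannot begin until tent raising (finishes hour 2, plus 3-hour gap → hour 5). It runs from hour 5 to 5 + 9 = hour 14.
Linen setting needs all of table placement (finishes hour 14, plus 3-hour gap → hour 17); tent raising (finishes hour 2). That puts its earliest start at hour 17; it finishes at 17 + 7 = hour 24.
For floral arrangement: linen setting (finishes hour 24, plus 1-hour gap → hour 25); table placement (finishes hour 14); tent raising (finishes hour 2, plus 2-hour gap → hour 4). Taking the maximum gives a start of hour 25, and it finishes at 25 + 8 = hour 33.

33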